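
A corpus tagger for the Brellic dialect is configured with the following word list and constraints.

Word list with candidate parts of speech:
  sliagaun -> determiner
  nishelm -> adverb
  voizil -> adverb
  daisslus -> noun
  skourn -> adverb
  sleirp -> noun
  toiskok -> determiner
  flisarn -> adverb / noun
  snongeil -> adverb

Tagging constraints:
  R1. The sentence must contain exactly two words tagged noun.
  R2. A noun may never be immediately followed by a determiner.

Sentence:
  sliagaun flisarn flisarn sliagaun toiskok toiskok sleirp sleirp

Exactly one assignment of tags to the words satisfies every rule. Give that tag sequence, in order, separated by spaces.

determiner adverb adverb determiner determiner determiner noun noun

Candidates per position — 1:sliagaun {determiner}; 2:flisarn {adverb,noun}; 3:flisarn {adverb,noun}; 4:sliagaun {determiner}; 5:toiskok {determiner}; 6:toiskok {determiner}; 7:sleirp {noun}; 8:sleirp {noun}.
Word 2 cannot be noun — rule 1 would then fail for every completion. It is adverb.
Word 3 cannot be noun — rule 1 would then fail for every completion. It is adverb.
So the tagging must be: determiner adverb adverb determiner determiner determiner noun noun.
Checking: rule 1 holds; rule 2 holds.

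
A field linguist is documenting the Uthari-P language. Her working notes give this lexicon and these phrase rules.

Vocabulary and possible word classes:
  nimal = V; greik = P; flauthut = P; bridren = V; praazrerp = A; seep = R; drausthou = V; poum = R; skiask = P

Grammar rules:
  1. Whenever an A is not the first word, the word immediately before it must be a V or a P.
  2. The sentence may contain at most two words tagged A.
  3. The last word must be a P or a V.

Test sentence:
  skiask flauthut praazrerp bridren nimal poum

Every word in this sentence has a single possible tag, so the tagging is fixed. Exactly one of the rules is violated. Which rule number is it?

Fixed tagging: P P A V V R.
Rule check: R1 pass, R2 pass, R3 fail.
Only rule 3 fails.

3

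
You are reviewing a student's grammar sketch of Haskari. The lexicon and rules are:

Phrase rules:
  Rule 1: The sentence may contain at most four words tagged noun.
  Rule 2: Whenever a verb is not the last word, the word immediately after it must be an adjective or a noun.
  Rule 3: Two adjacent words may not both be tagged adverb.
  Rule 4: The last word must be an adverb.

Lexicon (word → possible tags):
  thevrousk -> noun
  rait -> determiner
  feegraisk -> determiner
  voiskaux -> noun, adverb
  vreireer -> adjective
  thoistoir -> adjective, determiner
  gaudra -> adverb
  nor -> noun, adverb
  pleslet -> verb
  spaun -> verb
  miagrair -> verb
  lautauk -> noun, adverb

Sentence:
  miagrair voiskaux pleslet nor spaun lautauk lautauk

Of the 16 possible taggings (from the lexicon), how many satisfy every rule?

1

Candidates per position — 1:miagrair {verb}; 2:voiskaux {noun,adverb}; 3:pleslet {verb}; 4:nor {noun,adverb}; 5:spaun {verb}; 6:lautauk {noun,adverb}; 7:lautauk {noun,adverb}.
There are 16 candidate sequences in total.
The sequences that satisfy every rule: verb noun verb noun verb noun adverb.
Count = 1.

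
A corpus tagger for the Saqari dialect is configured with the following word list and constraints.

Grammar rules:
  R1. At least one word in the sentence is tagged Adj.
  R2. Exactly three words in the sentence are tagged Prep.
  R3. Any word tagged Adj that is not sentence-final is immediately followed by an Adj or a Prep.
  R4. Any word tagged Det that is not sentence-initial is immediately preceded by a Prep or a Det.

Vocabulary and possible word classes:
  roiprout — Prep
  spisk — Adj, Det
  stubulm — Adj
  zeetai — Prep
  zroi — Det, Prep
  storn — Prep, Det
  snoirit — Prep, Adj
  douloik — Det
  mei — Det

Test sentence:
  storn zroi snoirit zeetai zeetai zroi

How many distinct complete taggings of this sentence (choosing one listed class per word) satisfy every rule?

Candidates per position — 1:storn {Prep,Det}; 2:zroi {Det,Prep}; 3:snoirit {Prep,Adj}; 4:zeetai {Prep}; 5:zeetai {Prep}; 6:zroi {Det,Prep}.
There are 16 candidate sequences in total.
The sequences that satisfy every rule: Prep Det Adj Prep Prep Det; Det Det Adj Prep Prep Prep; Det Prep Adj Prep Prep Det.
Count = 3.

3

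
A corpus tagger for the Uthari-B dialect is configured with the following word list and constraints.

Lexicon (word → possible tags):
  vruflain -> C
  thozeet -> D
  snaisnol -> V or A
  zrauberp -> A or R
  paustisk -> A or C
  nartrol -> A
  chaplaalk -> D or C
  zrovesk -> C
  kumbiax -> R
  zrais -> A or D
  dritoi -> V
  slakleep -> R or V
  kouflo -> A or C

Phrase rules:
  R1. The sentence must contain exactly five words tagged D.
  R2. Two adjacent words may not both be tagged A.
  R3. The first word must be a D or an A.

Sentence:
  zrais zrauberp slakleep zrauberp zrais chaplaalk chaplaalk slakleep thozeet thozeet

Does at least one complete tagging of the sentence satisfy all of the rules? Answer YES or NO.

Candidates per position — 1:zrais {A,D}; 2:zrauberp {A,R}; 3:slakleep {R,V}; 4:zrauberp {A,R}; 5:zrais {A,D}; 6:chaplaalk {D,C}; 7:chaplaalk {D,C}; 8:slakleep {R,V}; 9:thozeet {D}; 10:thozeet {D}.
One satisfying assignment: D R V R D D C V D D.
Rule-by-rule: rule 1 satisfied; rule 2 satisfied; rule 3 satisfied.

YES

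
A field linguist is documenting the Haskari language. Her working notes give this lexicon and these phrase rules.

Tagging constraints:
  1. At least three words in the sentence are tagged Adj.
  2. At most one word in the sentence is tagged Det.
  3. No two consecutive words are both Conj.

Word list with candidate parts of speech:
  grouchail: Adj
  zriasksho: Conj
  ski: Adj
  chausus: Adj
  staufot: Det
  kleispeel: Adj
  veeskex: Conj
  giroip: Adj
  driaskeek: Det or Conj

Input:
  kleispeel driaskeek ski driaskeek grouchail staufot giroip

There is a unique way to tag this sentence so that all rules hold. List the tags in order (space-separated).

Adj Conj Adj Conj Adj Det Adj

Candidates per position — 1:kleispeel {Adj}; 2:driaskeek {Det,Conj}; 3:ski {Adj}; 4:driaskeek {Det,Conj}; 5:grouchail {Adj}; 6:staufot {Det}; 7:giroip {Adj}.
Position 2: tagging it Det would leave rule 2 unsatisfiable, so it must be Conj.
Position 4: tagging it Det would leave rule 2 unsatisfiable, so it must be Conj.
The only consistent sequence is: Adj Conj Adj Conj Adj Det Adj.
Check: rule 1 satisfied; rule 2 satisfied; rule 3 satisfied.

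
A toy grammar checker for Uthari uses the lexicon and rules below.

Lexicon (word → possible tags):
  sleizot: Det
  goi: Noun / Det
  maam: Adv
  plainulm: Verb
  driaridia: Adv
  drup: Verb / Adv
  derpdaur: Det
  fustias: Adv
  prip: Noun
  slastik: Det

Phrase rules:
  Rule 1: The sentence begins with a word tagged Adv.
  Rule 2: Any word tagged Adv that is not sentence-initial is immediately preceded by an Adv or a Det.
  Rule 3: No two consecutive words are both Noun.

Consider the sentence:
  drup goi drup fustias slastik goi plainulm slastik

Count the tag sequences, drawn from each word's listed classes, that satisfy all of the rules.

2

Candidates per position — 1:drup {Verb,Adv}; 2:goi {Noun,Det}; 3:drup {Verb,Adv}; 4:fustias {Adv}; 5:slastik {Det}; 6:goi {Noun,Det}; 7:plainulm {Verb}; 8:slastik {Det}.
There are 16 candidate sequences in total.
The sequences that satisfy every rule: Adv Det Adv Adv Det Noun Verb Det; Adv Det Adv Adv Det Det Verb Det.
Count = 2.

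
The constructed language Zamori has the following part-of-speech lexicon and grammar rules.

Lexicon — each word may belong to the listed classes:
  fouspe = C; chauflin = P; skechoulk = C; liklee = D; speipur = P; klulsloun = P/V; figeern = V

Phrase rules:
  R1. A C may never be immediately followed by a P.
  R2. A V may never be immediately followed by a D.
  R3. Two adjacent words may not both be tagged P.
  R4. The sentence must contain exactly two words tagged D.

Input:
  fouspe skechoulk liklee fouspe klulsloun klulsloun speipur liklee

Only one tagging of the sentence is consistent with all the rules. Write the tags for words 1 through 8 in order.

C C D C V V P D

Candidates per position — 1:fouspe {C}; 2:skechoulk {C}; 3:liklee {D}; 4:fouspe {C}; 5:klulsloun {P,V}; 6:klulsloun {P,V}; 7:speipur {P}; 8:liklee {D}.
If word 5 were P, no tagging could satisfy rule 1; so word 5 is V.
If word 6 were P, no tagging could satisfy rule 3; so word 6 is V.
That leaves exactly one tagging: C C D C V V P D.
Check: rule 1 holds; rule 2 holds; rule 3 holds; rule 4 holds.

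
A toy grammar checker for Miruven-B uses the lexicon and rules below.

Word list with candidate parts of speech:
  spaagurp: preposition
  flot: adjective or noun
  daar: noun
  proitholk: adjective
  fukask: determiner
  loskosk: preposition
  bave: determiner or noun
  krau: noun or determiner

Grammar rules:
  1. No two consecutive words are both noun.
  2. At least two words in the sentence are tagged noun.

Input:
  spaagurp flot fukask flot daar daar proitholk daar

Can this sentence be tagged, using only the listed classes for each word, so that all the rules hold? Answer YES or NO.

NO

Candidates per position — 1:spaagurp {preposition}; 2:flot {adjective,noun}; 3:fukask {determiner}; 4:flot {adjective,noun}; 5:daar {noun}; 6:daar {noun}; 7:proitholk {adjective}; 8:daar {noun}.
Rule 1 cannot be satisfied by any choice of tags from the lexicon.
So there is no consistent tagging.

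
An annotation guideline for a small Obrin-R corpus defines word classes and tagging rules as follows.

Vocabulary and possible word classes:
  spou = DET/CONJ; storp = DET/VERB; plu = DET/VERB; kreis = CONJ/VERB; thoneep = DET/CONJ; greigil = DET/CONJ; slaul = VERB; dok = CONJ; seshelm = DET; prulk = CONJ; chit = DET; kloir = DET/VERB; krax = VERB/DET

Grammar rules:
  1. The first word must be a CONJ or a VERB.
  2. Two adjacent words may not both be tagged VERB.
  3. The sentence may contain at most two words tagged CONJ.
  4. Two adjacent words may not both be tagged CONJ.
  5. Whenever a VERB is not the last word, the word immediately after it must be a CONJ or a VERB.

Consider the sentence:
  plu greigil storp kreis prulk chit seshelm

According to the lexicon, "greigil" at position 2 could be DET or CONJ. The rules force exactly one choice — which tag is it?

Candidates per position — 1:plu {DET,VERB}; 2:greigil {DET,CONJ}; 3:storp {DET,VERB}; 4:kreis {CONJ,VERB}; 5:prulk {CONJ}; 6:chit {DET}; 7:seshelm {DET}.
Word 1 cannot be DET — rule 1 would then fail for every completion. It is VERB.
Word 2 cannot be DET — rule 5 would then fail for every completion. It is CONJ.
Word 4 cannot be CONJ — rule 3 would then fail for every completion. It is VERB.
Word 3 cannot be VERB — rule 2 would then fail for every completion. It is DET.
The only consistent sequence is: VERB CONJ DET VERB CONJ DET DET.
Checking: rule 1 holds; rule 2 holds; rule 3 holds; rule 4 holds; rule 5 holds.

CONJ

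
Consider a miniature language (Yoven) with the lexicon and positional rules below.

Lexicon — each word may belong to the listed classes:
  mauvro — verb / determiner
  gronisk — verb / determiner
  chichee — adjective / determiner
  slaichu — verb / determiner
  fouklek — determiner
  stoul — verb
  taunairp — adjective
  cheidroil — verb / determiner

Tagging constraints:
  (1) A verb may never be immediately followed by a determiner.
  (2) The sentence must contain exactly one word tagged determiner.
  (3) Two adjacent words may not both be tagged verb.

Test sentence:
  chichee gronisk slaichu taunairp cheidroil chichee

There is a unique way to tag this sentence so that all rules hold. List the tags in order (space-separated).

Candidates per position — 1:chichee {adjective,determiner}; 2:gronisk {verb,determiner}; 3:slaichu {verb,determiner}; 4:taunairp {adjective}; 5:cheidroil {verb,determiner}; 6:chichee {adjective,determiner}.
The remaining ambiguous positions (1, 2, 3, 5, 6) are resolved jointly — only one combination satisfies every rule.
That leaves exactly one tagging: adjective determiner verb adjective verb adjective.
Verifying each rule — rule 1 ✓; rule 2 ✓; rule 3 ✓.

adjective determiner verb adjective verb adjective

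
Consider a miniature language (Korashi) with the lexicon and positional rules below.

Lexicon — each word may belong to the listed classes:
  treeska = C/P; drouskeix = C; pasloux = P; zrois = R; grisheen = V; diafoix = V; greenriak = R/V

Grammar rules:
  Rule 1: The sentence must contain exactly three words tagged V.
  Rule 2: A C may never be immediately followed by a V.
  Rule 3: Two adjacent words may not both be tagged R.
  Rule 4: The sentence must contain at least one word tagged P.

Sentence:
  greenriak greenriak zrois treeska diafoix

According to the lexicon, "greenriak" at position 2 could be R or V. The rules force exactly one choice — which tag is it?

Candidates per position — 1:greenriak {R,V}; 2:greenriak {R,V}; 3:zrois {R}; 4:treeska {C,P}; 5:diafoix {V}.
Position 1: tagging it R would leave rule 1 unsatisfiable, so it must be V.
Position 2: tagging it R would leave rule 1 unsatisfiable, so it must be V.
Position 4: tagging it C would leave rule 2 unsatisfiable, so it must be P.
The unique satisfying tagging is: V V R P V.
Verifying each rule — rule 1 ✓; rule 2 ✓; rule 3 ✓; rule 4 ✓.

V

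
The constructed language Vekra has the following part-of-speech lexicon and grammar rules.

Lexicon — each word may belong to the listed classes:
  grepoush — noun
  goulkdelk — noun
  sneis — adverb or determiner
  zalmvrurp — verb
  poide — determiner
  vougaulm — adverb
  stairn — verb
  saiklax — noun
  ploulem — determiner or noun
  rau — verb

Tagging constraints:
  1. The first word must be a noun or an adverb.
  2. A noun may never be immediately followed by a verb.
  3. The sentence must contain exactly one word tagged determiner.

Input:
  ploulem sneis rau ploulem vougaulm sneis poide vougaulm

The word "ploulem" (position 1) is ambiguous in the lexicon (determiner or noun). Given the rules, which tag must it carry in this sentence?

Candidates per position — 1:ploulem {determiner,noun}; 2:sneis {adverb,determiner}; 3:rau {verb}; 4:ploulem {determiner,noun}; 5:vougaulm {adverb}; 6:sneis {adverb,determiner}; 7:poide {determiner}; 8:vougaulm {adverb}.
Position 1: determiner is ruled out by rule 1; that leaves noun.
Position 2: determiner is ruled out by rule 3; that leaves adverb.
Position 4: determiner is ruled out by rule 3; that leaves noun.
Position 6: determiner is ruled out by rule 3; that leaves adverb.
So the tagging must be: noun adverb verb noun adverb adverb determiner adverb.
Rule-by-rule: rule 1 ✓; rule 2 ✓; rule 3 ✓.

noun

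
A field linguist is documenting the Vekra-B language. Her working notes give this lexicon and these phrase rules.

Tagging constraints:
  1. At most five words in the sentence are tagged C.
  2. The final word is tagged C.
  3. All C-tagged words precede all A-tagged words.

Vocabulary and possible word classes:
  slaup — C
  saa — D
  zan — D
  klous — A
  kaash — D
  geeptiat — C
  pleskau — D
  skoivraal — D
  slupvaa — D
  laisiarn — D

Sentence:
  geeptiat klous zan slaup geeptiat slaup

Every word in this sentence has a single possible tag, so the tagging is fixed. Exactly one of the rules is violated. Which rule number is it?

3

Fixed tagging: C A D C C C.
Checking each rule: R1 pass, R2 pass, R3 fail.
Only rule 3 fails.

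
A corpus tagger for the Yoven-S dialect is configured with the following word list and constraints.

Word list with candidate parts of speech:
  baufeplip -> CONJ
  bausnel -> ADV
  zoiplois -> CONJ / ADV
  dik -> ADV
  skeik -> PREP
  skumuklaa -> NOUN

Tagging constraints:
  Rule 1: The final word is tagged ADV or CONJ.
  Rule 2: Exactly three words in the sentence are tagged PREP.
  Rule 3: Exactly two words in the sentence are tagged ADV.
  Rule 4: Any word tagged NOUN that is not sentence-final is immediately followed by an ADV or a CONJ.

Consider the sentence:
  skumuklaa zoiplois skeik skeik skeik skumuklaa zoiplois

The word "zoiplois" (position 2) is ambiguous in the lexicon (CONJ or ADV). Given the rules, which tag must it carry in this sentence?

ADV

Candidates per position — 1:skumuklaa {NOUN}; 2:zoiplois {CONJ,ADV}; 3:skeik {PREP}; 4:skeik {PREP}; 5:skeik {PREP}; 6:skumuklaa {NOUN}; 7:zoiplois {CONJ,ADV}.
Word 2 cannot be CONJ — rule 3 would then fail for every completion. It is ADV.
Word 7 cannot be CONJ — rule 3 would then fail for every completion. It is ADV.
That leaves exactly one tagging: NOUN ADV PREP PREP PREP NOUN ADV.
Rule-by-rule: rule 1 ✓; rule 2 ✓; rule 3 ✓; rule 4 ✓.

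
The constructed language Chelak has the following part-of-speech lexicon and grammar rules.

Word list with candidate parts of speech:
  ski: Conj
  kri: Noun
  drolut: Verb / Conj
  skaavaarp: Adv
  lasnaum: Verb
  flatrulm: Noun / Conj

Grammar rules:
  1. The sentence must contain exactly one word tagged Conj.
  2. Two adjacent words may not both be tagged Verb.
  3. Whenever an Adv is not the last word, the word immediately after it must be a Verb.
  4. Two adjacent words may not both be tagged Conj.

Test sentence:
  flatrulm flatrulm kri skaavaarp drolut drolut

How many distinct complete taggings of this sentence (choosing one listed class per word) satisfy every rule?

Candidates per position — 1:flatrulm {Noun,Conj}; 2:flatrulm {Noun,Conj}; 3:kri {Noun}; 4:skaavaarp {Adv}; 5:drolut {Verb,Conj}; 6:drolut {Verb,Conj}.
There are 16 candidate sequences in total.
The sequences that satisfy every rule: Noun Noun Noun Adv Verb Conj.
Count = 1.

1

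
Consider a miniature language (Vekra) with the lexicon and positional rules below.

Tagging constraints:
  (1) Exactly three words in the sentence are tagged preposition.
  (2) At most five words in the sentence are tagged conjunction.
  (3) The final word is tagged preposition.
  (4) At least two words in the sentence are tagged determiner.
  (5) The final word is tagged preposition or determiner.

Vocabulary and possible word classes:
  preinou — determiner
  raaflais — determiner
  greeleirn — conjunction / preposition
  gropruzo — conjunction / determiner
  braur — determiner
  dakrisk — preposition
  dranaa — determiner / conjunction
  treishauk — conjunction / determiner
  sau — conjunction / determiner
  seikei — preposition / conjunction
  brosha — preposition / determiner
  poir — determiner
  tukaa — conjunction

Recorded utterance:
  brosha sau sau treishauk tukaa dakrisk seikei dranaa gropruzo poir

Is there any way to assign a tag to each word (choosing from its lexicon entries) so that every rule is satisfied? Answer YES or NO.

Candidates per position — 1:brosha {preposition,determiner}; 2:sau {conjunction,determiner}; 3:sau {conjunction,determiner}; 4:treishauk {conjunction,determiner}; 5:tukaa {conjunction}; 6:dakrisk {preposition}; 7:seikei {preposition,conjunction}; 8:dranaa {determiner,conjunction}; 9:gropruzo {conjunction,determiner}; 10:poir {determiner}.
Rule 3 cannot be satisfied by any choice of tags from the lexicon.
So there is no consistent tagging.

NO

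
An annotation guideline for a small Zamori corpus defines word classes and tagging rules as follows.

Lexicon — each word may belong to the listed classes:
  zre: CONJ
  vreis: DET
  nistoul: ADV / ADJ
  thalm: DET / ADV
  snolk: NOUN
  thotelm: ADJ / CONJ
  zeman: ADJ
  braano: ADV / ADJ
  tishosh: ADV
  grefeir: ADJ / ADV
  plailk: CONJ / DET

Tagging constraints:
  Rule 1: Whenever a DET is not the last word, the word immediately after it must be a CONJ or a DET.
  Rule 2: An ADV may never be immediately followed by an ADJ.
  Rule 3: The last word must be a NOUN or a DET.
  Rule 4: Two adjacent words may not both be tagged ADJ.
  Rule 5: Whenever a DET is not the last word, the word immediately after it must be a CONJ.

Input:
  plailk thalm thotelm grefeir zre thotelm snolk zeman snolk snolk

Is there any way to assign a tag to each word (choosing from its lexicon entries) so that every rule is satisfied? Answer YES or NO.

YES

Candidates per position — 1:plailk {CONJ,DET}; 2:thalm {DET,ADV}; 3:thotelm {ADJ,CONJ}; 4:grefeir {ADJ,ADV}; 5:zre {CONJ}; 6:thotelm {ADJ,CONJ}; 7:snolk {NOUN}; 8:zeman {ADJ}; 9:snolk {NOUN}; 10:snolk {NOUN}.
One satisfying assignment: CONJ ADV CONJ ADV CONJ ADJ NOUN ADJ NOUN NOUN.
Checking: rule 1 holds; rule 2 holds; rule 3 holds; rule 4 holds; rule 5 holds.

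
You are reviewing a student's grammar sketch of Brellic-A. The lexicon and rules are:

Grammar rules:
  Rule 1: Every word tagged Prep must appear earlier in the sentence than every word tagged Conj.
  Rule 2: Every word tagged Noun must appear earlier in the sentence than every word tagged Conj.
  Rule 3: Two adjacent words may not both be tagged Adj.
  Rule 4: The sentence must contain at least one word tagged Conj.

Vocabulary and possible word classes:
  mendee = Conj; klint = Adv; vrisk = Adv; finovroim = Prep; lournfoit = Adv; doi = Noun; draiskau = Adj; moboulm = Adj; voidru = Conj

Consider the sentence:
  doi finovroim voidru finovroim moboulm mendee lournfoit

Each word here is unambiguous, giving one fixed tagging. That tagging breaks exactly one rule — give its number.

Fixed tagging: Noun Prep Conj Prep Adj Conj Adv.
Applying the rules: R1 fail, R2 pass, R3 pass, R4 pass.
Only rule 1 fails.

1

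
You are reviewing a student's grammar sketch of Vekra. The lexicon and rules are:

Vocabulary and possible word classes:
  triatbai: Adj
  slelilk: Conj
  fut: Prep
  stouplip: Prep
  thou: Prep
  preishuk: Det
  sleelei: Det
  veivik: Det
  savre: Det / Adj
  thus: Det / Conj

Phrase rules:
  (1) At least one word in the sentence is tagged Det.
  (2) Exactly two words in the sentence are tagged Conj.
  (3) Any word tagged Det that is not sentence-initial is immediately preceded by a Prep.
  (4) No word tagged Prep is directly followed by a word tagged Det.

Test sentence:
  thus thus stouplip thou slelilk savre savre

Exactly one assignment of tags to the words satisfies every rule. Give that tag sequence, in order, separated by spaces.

Candidates per position — 1:thus {Det,Conj}; 2:thus {Det,Conj}; 3:stouplip {Prep}; 4:thou {Prep}; 5:slelilk {Conj}; 6:savre {Det,Adj}; 7:savre {Det,Adj}.
Position 2: Det is ruled out by rule 3; that leaves Conj.
Position 6: Det is ruled out by rule 3; that leaves Adj.
Position 7: Det is ruled out by rule 3; that leaves Adj.
Position 1: Conj is ruled out by rule 1; that leaves Det.
The only consistent sequence is: Det Conj Prep Prep Conj Adj Adj.
Rule-by-rule: rule 1 ✓; rule 2 ✓; rule 3 ✓; rule 4 ✓.

Det Conj Prep Prep Conj Adj Adj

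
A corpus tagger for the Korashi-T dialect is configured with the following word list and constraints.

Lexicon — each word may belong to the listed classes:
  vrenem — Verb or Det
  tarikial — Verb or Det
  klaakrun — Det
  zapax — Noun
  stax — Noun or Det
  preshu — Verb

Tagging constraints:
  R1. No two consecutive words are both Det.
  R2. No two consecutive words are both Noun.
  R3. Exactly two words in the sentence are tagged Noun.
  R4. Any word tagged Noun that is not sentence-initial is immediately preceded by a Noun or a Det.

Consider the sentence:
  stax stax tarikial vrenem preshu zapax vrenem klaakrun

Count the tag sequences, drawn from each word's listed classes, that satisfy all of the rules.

0

Candidates per position — 1:stax {Noun,Det}; 2:stax {Noun,Det}; 3:tarikial {Verb,Det}; 4:vrenem {Verb,Det}; 5:preshu {Verb}; 6:zapax {Noun}; 7:vrenem {Verb,Det}; 8:klaakrun {Det}.
There are 32 candidate sequences in total.
Rule 4 cannot be satisfied by any choice of tags from the lexicon.
So there is no consistent tagging.
Count = 0.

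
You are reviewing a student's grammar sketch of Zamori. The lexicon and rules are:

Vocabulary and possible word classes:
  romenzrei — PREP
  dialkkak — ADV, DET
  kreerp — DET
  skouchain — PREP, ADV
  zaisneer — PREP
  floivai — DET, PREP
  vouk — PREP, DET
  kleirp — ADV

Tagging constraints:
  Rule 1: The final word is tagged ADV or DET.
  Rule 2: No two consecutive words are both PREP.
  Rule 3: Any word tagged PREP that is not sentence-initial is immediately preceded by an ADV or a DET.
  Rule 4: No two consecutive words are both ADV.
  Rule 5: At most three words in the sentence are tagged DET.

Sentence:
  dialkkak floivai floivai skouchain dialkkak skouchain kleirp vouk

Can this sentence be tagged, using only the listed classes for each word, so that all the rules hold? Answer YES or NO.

YES

Candidates per position — 1:dialkkak {ADV,DET}; 2:floivai {DET,PREP}; 3:floivai {DET,PREP}; 4:skouchain {PREP,ADV}; 5:dialkkak {ADV,DET}; 6:skouchain {PREP,ADV}; 7:kleirp {ADV}; 8:vouk {PREP,DET}.
One satisfying assignment: DET PREP DET PREP ADV PREP ADV DET.
Rule-by-rule: rule 1 satisfied; rule 2 satisfied; rule 3 satisfied; rule 4 satisfied; rule 5 satisfied.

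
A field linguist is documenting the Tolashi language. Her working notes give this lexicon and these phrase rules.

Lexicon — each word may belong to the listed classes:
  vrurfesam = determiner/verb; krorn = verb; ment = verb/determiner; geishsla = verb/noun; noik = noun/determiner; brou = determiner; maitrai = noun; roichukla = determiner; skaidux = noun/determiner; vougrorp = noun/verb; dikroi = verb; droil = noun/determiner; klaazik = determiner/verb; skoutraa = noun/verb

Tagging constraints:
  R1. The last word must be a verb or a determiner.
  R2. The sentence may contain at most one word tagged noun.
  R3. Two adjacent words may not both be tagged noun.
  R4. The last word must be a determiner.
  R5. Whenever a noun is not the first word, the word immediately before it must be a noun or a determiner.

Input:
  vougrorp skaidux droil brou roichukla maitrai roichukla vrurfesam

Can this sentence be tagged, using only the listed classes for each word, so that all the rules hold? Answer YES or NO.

YES

Candidates per position — 1:vougrorp {noun,verb}; 2:skaidux {noun,determiner}; 3:droil {noun,determiner}; 4:brou {determiner}; 5:roichukla {determiner}; 6:maitrai {noun}; 7:roichukla {determiner}; 8:vrurfesam {determiner,verb}.
One satisfying assignment: verb determiner determiner determiner determiner noun determiner determiner.
Rule-by-rule: rule 1 ok; rule 2 ok; rule 3 ok; rule 4 ok; rule 5 ok.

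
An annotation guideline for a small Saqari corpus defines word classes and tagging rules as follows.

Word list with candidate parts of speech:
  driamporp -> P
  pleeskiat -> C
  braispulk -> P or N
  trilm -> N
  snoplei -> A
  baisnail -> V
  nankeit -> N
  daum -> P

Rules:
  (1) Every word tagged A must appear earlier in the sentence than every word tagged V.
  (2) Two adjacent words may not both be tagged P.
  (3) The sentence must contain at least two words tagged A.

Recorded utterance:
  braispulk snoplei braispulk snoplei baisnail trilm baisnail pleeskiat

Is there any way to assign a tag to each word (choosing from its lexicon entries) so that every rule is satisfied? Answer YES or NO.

Candidates per position — 1:braispulk {P,N}; 2:snoplei {A}; 3:braispulk {P,N}; 4:snoplei {A}; 5:baisnail {V}; 6:trilm {N}; 7:baisnail {V}; 8:pleeskiat {C}.
One satisfying assignment: N A N A V N V C.
Rule-by-rule: rule 1 holds; rule 2 holds; rule 3 holds.

YES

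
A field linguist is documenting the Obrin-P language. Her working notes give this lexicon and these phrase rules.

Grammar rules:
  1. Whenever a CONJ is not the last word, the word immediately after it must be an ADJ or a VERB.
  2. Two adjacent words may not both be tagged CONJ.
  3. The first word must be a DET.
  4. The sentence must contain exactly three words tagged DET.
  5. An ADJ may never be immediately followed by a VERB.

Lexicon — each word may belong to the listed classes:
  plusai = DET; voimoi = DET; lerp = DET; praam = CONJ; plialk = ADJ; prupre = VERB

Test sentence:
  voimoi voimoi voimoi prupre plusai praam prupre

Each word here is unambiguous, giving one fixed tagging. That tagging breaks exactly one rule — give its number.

Fixed tagging: DET DET DET VERB DET CONJ VERB.
Rule check: R1 holds, R2 holds, R3 holds, R4 violated, R5 holds.
Only rule 4 fails.

4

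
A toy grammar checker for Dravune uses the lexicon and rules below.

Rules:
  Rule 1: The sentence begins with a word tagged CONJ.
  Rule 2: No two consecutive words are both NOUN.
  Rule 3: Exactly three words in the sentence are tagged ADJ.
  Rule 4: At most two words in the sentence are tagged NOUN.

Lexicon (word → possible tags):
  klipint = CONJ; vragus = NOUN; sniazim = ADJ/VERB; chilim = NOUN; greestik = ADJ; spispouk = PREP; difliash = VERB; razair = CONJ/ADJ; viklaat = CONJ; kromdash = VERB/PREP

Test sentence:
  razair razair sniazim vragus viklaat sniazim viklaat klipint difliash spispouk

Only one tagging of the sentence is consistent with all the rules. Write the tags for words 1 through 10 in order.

Candidates per position — 1:razair {CONJ,ADJ}; 2:razair {CONJ,ADJ}; 3:sniazim {ADJ,VERB}; 4:vragus {NOUN}; 5:viklaat {CONJ}; 6:sniazim {ADJ,VERB}; 7:viklaat {CONJ}; 8:klipint {CONJ}; 9:difliash {VERB}; 10:spispouk {PREP}.
Position 1: ADJ is ruled out by rule 1; that leaves CONJ.
Position 2: CONJ is ruled out by rule 3; that leaves ADJ.
Position 3: VERB is ruled out by rule 3; that leaves ADJ.
Position 6: VERB is ruled out by rule 3; that leaves ADJ.
The only consistent sequence is: CONJ ADJ ADJ NOUN CONJ ADJ CONJ CONJ VERB PREP.
Checking: rule 1 ok; rule 2 ok; rule 3 ok; rule 4 ok.

CONJ ADJ ADJ NOUN CONJ ADJ CONJ CONJ VERB PREP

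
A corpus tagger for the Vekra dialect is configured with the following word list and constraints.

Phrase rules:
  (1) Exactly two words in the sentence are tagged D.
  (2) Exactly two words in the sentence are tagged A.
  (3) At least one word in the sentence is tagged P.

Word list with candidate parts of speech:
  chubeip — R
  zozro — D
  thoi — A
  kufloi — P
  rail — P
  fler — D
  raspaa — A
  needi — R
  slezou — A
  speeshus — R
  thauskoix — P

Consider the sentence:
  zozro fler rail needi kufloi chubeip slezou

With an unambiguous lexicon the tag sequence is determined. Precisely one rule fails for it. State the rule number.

2

Fixed tagging: D D P R P R A.
Rule check: R1 ok, R2 fails, R3 ok.
Only rule 2 fails.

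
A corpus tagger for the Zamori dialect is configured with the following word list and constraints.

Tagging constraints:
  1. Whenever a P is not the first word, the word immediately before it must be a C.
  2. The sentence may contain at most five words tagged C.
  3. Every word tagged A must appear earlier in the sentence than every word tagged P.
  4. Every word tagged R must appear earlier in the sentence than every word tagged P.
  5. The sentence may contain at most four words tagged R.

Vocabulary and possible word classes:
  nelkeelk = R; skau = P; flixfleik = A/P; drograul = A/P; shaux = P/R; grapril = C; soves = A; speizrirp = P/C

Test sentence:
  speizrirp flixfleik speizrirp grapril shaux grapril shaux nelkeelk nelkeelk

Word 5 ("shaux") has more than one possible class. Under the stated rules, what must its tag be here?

R

Candidates per position — 1:speizrirp {P,C}; 2:flixfleik {A,P}; 3:speizrirp {P,C}; 4:grapril {C}; 5:shaux {P,R}; 6:grapril {C}; 7:shaux {P,R}; 8:nelkeelk {R}; 9:nelkeelk {R}.
Position 1: tagging it P would leave rule 4 unsatisfiable, so it must be C.
Position 2: tagging it P would leave rule 4 unsatisfiable, so it must be A.
Position 3: tagging it P would leave rule 1 unsatisfiable, so it must be C.
Position 5: tagging it P would leave rule 4 unsatisfiable, so it must be R.
Position 7: tagging it P would leave rule 4 unsatisfiable, so it must be R.
The only consistent sequence is: C A C C R C R R R.
Verifying each rule — rule 1 ok; rule 2 ok; rule 3 ok; rule 4 ok; rule 5 ok.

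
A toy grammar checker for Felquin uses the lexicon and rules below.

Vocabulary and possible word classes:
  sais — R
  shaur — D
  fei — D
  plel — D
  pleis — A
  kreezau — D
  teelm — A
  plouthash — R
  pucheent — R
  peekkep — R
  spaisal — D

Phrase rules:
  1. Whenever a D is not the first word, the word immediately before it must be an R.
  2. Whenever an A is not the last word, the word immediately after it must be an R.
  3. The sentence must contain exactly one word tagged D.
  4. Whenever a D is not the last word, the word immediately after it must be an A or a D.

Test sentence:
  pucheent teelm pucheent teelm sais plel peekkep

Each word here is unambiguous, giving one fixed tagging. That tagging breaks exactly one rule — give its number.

4

Fixed tagging: R A R A R D R.
Applying the rules: R1 pass, R2 pass, R3 pass, R4 fail.
Only rule 4 fails.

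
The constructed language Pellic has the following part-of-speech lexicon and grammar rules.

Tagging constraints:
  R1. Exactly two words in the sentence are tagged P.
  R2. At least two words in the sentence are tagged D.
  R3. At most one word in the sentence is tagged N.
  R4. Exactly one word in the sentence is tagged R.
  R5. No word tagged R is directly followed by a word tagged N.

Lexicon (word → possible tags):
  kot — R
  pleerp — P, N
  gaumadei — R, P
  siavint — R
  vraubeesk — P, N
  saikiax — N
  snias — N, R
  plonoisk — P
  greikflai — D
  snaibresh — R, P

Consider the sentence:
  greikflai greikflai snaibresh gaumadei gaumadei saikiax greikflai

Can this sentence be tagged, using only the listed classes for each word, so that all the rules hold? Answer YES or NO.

YES

Candidates per position — 1:greikflai {D}; 2:greikflai {D}; 3:snaibresh {R,P}; 4:gaumadei {R,P}; 5:gaumadei {R,P}; 6:saikiax {N}; 7:greikflai {D}.
One satisfying assignment: D D R P P N D.
Check: rule 1 ✓; rule 2 ✓; rule 3 ✓; rule 4 ✓; rule 5 ✓.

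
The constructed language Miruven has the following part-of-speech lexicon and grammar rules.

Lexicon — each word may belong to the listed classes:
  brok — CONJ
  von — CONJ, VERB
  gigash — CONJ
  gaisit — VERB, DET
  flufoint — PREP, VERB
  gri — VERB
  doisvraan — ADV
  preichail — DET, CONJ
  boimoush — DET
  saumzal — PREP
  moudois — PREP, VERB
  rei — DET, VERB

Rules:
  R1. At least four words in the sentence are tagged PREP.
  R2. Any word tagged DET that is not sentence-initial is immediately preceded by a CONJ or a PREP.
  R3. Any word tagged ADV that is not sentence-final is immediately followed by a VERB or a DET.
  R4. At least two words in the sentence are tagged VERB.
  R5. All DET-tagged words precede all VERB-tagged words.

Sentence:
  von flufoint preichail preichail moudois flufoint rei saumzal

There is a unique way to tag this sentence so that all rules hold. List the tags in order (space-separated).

Candidates per position — 1:von {CONJ,VERB}; 2:flufoint {PREP,VERB}; 3:preichail {DET,CONJ}; 4:preichail {DET,CONJ}; 5:moudois {PREP,VERB}; 6:flufoint {PREP,VERB}; 7:rei {DET,VERB}; 8:saumzal {PREP}.
If word 2 were VERB, no tagging could satisfy rule 1; so word 2 is PREP.
If word 5 were VERB, no tagging could satisfy rule 1; so word 5 is PREP.
If word 6 were VERB, no tagging could satisfy rule 1; so word 6 is PREP.
If word 7 were DET, no tagging could satisfy rule 4; so word 7 is VERB.
If word 1 were CONJ, no tagging could satisfy rule 4; so word 1 is VERB.
If word 3 were DET, no tagging could satisfy rule 5; so word 3 is CONJ.
If word 4 were DET, no tagging could satisfy rule 5; so word 4 is CONJ.
That leaves exactly one tagging: VERB PREP CONJ CONJ PREP PREP VERB PREP.
Verifying each rule — rule 1 ok; rule 2 ok; rule 3 ok; rule 4 ok; rule 5 ok.

VERB PREP CONJ CONJ PREP PREP VERB PREP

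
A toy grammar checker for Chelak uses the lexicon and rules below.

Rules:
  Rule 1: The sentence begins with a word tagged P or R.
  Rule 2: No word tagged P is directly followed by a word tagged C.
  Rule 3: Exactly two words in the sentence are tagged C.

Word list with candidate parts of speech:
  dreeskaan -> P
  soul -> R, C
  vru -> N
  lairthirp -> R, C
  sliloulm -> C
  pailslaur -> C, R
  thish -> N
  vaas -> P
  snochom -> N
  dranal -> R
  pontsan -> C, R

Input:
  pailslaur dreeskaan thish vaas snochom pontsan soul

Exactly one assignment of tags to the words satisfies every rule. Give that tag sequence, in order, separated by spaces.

R P N P N C C

Candidates per position — 1:pailslaur {C,R}; 2:dreeskaan {P}; 3:thish {N}; 4:vaas {P}; 5:snochom {N}; 6:pontsan {C,R}; 7:soul {R,C}.
Word 1 cannot be C — rule 1 would then fail for every completion. It is R.
Word 6 cannot be R — rule 3 would then fail for every completion. It is C.
Word 7 cannot be R — rule 3 would then fail for every completion. It is C.
The only consistent sequence is: R P N P N C C.
Verifying each rule — rule 1 holds; rule 2 holds; rule 3 holds.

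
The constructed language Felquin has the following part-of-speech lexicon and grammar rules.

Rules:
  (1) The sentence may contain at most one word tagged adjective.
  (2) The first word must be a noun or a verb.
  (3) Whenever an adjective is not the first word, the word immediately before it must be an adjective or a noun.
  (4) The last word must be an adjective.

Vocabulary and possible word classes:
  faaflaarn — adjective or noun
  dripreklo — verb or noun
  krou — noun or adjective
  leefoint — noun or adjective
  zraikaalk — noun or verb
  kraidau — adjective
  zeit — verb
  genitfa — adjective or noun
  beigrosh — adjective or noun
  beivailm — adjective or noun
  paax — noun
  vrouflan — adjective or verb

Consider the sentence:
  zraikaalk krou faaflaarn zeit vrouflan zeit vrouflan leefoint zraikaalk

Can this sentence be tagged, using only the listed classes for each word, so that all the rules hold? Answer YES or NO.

NO

Candidates per position — 1:zraikaalk {noun,verb}; 2:krou {noun,adjective}; 3:faaflaarn {adjective,noun}; 4:zeit {verb}; 5:vrouflan {adjective,verb}; 6:zeit {verb}; 7:vrouflan {adjective,verb}; 8:leefoint {noun,adjective}; 9:zraikaalk {noun,verb}.
Rule 4 cannot be satisfied by any choice of tags from the lexicon.
So there is no consistent tagging.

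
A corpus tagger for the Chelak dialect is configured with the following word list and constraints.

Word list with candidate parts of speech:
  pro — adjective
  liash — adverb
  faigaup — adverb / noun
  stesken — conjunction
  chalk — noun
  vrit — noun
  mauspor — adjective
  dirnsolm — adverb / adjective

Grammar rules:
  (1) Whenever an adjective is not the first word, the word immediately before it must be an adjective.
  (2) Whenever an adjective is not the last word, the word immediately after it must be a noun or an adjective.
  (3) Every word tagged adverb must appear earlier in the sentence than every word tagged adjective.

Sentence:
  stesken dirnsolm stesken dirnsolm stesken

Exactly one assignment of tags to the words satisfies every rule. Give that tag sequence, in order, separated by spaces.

Candidates per position — 1:stesken {conjunction}; 2:dirnsolm {adverb,adjective}; 3:stesken {conjunction}; 4:dirnsolm {adverb,adjective}; 5:stesken {conjunction}.
Position 2: tagging it adjective would leave rule 1 unsatisfiable, so it must be adverb.
Position 4: tagging it adjective would leave rule 1 unsatisfiable, so it must be adverb.
That leaves exactly one tagging: conjunction adverb conjunction adverb conjunction.
Checking: rule 1 holds; rule 2 holds; rule 3 holds.

conjunction adverb conjunction adverb conjunction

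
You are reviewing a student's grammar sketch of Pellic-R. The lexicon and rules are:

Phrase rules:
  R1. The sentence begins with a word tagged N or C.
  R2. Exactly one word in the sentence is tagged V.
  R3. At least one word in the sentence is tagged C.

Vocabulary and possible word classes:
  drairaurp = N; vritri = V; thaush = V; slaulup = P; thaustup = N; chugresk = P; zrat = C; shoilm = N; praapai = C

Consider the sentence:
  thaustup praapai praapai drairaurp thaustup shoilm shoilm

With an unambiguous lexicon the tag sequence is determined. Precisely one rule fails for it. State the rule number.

2

Fixed tagging: N C C N N N N.
Checking each rule: R1 ✓, R2 ✗, R3 ✓.
Only rule 2 fails.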